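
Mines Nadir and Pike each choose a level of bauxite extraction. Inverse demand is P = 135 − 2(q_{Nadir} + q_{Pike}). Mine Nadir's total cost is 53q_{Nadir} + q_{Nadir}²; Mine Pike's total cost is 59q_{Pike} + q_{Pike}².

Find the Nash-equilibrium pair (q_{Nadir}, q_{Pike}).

Mine Nadir's profit: π = q_{Nadir}(135 − 2(q_{Nadir} + q_{Pike})) − 53q_{Nadir} − q_{Nadir}².
∂π/∂q_{Nadir} = 82 − 6q_{Nadir} − 2q_{Pike} = 0, so q_{Nadir} = 41/3 − (1/3)q_{Pike}.
By the same steps for Pike: q_{Pike} = 38/3 − (1/3)q_{Nadir}.
Substituting the second reaction function into the first: q_{Nadir} = 41/3 − (1/3)(38/3 − (1/3)q_{Nadir}), which gives (8/9)q_{Nadir} = 85/9 ⇒ q_{Nadir} = 10.625.
Then q_{Pike} = 38/3 − (1/3)·10.625 = 9.125.

10.625, 9.125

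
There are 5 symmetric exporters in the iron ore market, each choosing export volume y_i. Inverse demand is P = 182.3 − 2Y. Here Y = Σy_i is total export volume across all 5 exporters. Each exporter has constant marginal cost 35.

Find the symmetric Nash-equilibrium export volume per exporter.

12.275

A representative exporter's profit is π_i = y_i(182.3 − 2Y) − 35y_i, with Y = y_i + Σ_{j≠i} y_j.
First-order condition: 147.3 − 4y_i − 2Σ_{j≠i} y_j = 0.
With identical exporters, set every y_j = y: then 147.3 − 4y − 8y = 0, i.e. y = 147.3/12 = 12.275.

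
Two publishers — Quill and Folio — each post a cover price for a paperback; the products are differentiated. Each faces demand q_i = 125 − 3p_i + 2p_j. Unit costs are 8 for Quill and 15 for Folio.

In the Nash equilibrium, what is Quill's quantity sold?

91.6875

Quill's profit: π = (p_{Quill} − 8)(125 − 3p_{Quill} + 2p_{Folio}).
∂π/∂p_{Quill} = 149 − 6p_{Quill} + 2p_{Folio} = 0 ⇒ p_{Quill} = 149/6 + (1/3)p_{Folio}.
Similarly p_{Folio} = 85/3 + (1/3)p_{Quill}.
Substituting the second reaction function into the first: p_{Quill} = 149/6 + (1/3)(85/3 + (1/3)p_{Quill}), which gives (8/9)p_{Quill} = 617/18 ⇒ p_{Quill} = 38.5625.
Then p_{Folio} = 85/3 + (1/3)·38.5625 = 41.1875.
q_{Quill} = 125 − 3·38.5625 + 2·41.1875 = 91.6875.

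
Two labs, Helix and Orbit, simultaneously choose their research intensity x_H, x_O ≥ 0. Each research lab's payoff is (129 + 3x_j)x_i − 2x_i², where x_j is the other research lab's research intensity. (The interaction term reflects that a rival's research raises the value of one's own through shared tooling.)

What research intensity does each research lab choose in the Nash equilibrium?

Helix's payoff is (129 + 3x_O)x_H − 2x_H².
∂π/∂x_H = 129 + 3x_O − 4x_H = 0, so x_H = 32.25 + 0.75x_O.
Setting x_H = x_O in the reaction function: x_H = 32.25 + 0.75x_H, so x_H = 32.25 / 0.25 = 129.

129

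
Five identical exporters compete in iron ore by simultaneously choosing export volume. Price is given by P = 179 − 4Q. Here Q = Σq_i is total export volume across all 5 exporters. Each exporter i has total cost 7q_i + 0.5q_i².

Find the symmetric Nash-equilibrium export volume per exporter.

A representative exporter's profit is π_i = q_i(179 − 4Q) − 7q_i − 0.5q_i², with Q = q_i + Σ_{j≠i} q_j.
First-order condition: 172 − 9q_i − 4Σ_{j≠i} q_j = 0.
In a symmetric equilibrium every exporter chooses the same q, so Σ_{j≠i} q_j = 4q. The condition becomes 172 − 25q = 0, giving q = 172/25 = 6.88.

6.88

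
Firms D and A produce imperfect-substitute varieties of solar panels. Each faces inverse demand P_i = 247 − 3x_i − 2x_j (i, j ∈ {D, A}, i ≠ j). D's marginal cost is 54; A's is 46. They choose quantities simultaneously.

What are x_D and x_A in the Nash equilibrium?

23.625, 25.625

Firm D's profit: π = x_D(247 − 3x_D − 2x_A) − 54x_D.
∂π/∂x_D = 193 − 6x_D − 2x_A = 0 ⇒ x_D = 193/6 − (1/3)x_A.
Similarly x_A = 33.5 − (1/3)x_D.
Substituting the second reaction function into the first: x_D = 193/6 − (1/3)(33.5 − (1/3)x_D), which gives (8/9)x_D = 21 ⇒ x_D = 23.625.
Then x_A = 33.5 − (1/3)·23.625 = 25.625.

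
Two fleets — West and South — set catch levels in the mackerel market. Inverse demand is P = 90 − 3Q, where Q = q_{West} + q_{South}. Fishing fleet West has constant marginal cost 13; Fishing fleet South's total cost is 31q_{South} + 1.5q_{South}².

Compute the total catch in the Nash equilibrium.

Fishing fleet West's profit: π = q_{West}(90 − 3(q_{West} + q_{South})) − 13q_{West}.
∂π/∂q_{West} = 77 − 6q_{West} − 3q_{South} = 0, so q_{West} = 77/6 − 0.5q_{South}.
For South: ∂π/∂q_{South} = 59 − 9q_{South} − 3q_{West} = 0 ⇒ q_{South} = 59/9 − (1/3)q_{West}.
Substituting the second reaction function into the first: q_{West} = 77/6 − 0.5(59/9 − (1/3)q_{West}), which gives (5/6)q_{West} = 86/9 ⇒ q_{West} = 172/15.
Then q_{South} = 59/9 − (1/3)·(172/15) = 41/15.
Total catch: 172/15 + 41/15 = 14.2.

14.2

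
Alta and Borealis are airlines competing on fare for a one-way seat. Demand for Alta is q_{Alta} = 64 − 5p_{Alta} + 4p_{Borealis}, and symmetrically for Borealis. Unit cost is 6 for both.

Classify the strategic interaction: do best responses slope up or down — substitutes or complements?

Alta's profit: π = (p_{Alta} − 6)(64 − 5p_{Alta} + 4p_{Borealis}).
∂π/∂p_{Alta} = 94 − 10p_{Alta} + 4p_{Borealis} = 0 ⇒ p_{Alta} = 9.4 + 0.4p_{Borealis}.
The best-response slope dp_{Alta}/dp_{Borealis} = 0.4 > 0: the reaction function is upward-sloping, so the choices are strategic complements.

strategic complements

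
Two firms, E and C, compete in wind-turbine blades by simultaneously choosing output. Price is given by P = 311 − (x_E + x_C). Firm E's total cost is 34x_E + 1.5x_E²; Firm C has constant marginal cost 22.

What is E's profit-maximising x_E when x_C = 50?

45.4

Firm E's profit: π = x_E(311 − (x_E + x_C)) − 34x_E − 1.5x_E².
∂π/∂x_E = 277 − 5x_E − x_C = 0, so x_E = 55.4 − 0.2x_C.
At x_C = 50: x_E = 55.4 − 0.2·50 = 45.4.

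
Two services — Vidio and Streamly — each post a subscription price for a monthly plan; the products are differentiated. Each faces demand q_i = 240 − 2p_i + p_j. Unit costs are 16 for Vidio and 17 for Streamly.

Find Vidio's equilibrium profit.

Vidio's profit: π = (p_{Vidio} − 16)(240 − 2p_{Vidio} + p_{Streamly}).
∂π/∂p_{Vidio} = 272 − 4p_{Vidio} + p_{Streamly} = 0 ⇒ p_{Vidio} = 68 + 0.25p_{Streamly}.
Similarly p_{Streamly} = 68.5 + 0.25p_{Vidio}.
Substituting the second reaction function into the first: p_{Vidio} = 68 + 0.25(68.5 + 0.25p_{Vidio}), which gives 0.9375p_{Vidio} = 85.125 ⇒ p_{Vidio} = 90.8.
Then p_{Streamly} = 68.5 + 0.25·90.8 = 91.2.
q_{Vidio} = 240 − 2·90.8 + 91.2 = 149.6.
Profit = (90.8 − 16)·149.6 = 11190.08.

11190.08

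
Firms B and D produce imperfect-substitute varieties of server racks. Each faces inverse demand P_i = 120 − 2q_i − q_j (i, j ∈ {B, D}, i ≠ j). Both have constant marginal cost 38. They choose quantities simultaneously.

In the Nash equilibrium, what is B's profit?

537.92

Firm B's profit: π = q_B(120 − 2q_B − q_D) − 38q_B.
∂π/∂q_B = 82 − 4q_B − q_D = 0 ⇒ q_B = 20.5 − 0.25q_D.
By symmetry q_D = q_B; substituting into the reaction function, 1.25q_B = 20.5 and q_B = 16.4.
P_B = 120 − 2·16.4 − 16.4 = 70.8.
Profit = (70.8 − 38)·16.4 = 537.92.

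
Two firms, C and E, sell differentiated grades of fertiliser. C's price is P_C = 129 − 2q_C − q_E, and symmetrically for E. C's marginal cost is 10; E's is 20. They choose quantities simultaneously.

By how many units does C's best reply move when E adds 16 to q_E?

-4

Firm C's profit: π = q_C(129 − 2q_C − q_E) − 10q_C.
∂π/∂q_C = 119 − 4q_C − q_E = 0 ⇒ q_C = 29.75 − 0.25q_E.
The reaction-function slope is −0.25, so a 16-unit rise in q_E moves q_C by −0.25 × 16 = −4. C's best response falls — the actions are strategic substitutes.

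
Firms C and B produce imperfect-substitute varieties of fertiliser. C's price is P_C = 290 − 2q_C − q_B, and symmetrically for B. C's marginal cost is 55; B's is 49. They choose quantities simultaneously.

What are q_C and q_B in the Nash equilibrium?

Firm C's profit: π = q_C(290 − 2q_C − q_B) − 55q_C.
∂π/∂q_C = 235 − 4q_C − q_B = 0 ⇒ q_C = 58.75 − 0.25q_B.
Similarly q_B = 60.25 − 0.25q_C.
Solving the two reaction functions simultaneously: (1 − (−0.25)(−0.25))q_C = 58.75 − 0.25·60.25, so 0.9375q_C = 43.6875 and q_C = 46.6.
Then q_B = 60.25 − 0.25·46.6 = 48.6.

46.6, 48.6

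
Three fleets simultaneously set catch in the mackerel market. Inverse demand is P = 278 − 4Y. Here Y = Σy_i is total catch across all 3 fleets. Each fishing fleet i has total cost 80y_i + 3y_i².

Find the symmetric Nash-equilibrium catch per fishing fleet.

A representative fishing fleet's profit is π_i = y_i(278 − 4Y) − 80y_i − 3y_i², with Y = y_i + Σ_{j≠i} y_j.
First-order condition: 198 − 14y_i − 4Σ_{j≠i} y_j = 0.
With identical fishing fleets, set every y_j = y: then 198 − 14y − 8y = 0, i.e. y = 198/22 = 9.

9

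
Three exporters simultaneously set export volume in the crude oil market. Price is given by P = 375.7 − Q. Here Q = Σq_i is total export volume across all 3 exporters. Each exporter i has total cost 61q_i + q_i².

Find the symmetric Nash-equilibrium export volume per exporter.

A representative exporter's profit is π_i = q_i(375.7 − Q) − 61q_i − q_i², with Q = q_i + Σ_{j≠i} q_j.
First-order condition: 314.7 − 4q_i − Σ_{j≠i} q_j = 0.
Imposing symmetry (q_j = q for all j) turns Σ_{j≠i} q_j into 2q, so 314.7 = 6q and q = 52.45.

52.45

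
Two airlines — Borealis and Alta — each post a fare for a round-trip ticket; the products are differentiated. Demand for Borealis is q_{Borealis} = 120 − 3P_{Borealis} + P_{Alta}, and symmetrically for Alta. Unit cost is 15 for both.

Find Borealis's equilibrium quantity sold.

54

Borealis's profit: π = (P_{Borealis} − 15)(120 − 3P_{Borealis} + P_{Alta}).
∂π/∂P_{Borealis} = 165 − 6P_{Borealis} + P_{Alta} = 0 ⇒ P_{Borealis} = 27.5 + (1/6)P_{Alta}.
By symmetry P_{Alta} = P_{Borealis}; substituting into the reaction function, (5/6)P_{Borealis} = 27.5 and P_{Borealis} = 33.
q_{Borealis} = 120 − 3·33 + 33 = 54.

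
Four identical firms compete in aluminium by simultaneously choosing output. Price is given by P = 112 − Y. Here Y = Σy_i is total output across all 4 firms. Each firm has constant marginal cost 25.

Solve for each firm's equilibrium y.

17.4

A representative firm's profit is π_i = y_i(112 − Y) − 25y_i, with Y = y_i + Σ_{j≠i} y_j.
First-order condition: 87 − 2y_i − Σ_{j≠i} y_j = 0.
With identical firms, set every y_j = y: then 87 − 2y − 3y = 0, i.e. y = 87/5 = 17.4.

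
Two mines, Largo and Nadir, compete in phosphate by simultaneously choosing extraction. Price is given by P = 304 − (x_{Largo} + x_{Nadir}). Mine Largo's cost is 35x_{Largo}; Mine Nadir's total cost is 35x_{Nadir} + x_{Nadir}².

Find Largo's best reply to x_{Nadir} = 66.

Mine Largo's profit: π = x_{Largo}(304 − (x_{Largo} + x_{Nadir})) − 35x_{Largo}.
∂π/∂x_{Largo} = 269 − 2x_{Largo} − x_{Nadir} = 0, so x_{Largo} = 134.5 − 0.5x_{Nadir}.
At x_{Nadir} = 66: x_{Largo} = 134.5 − 0.5·66 = 101.5.

101.5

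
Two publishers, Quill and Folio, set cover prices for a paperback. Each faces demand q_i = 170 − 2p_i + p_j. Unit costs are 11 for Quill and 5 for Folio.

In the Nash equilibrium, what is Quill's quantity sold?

Quill's profit: π = (p_{Quill} − 11)(170 − 2p_{Quill} + p_{Folio}).
∂π/∂p_{Quill} = 192 − 4p_{Quill} + p_{Folio} = 0 ⇒ p_{Quill} = 48 + 0.25p_{Folio}.
Similarly p_{Folio} = 45 + 0.25p_{Quill}.
Plugging p_{Folio} into Quill's best response: p_{Quill} = 48 + 0.25(45 + 0.25p_{Quill}) ⇒ 0.9375p_{Quill} = 59.25, so p_{Quill} = 63.2.
Then p_{Folio} = 45 + 0.25·63.2 = 60.8.
q_{Quill} = 170 − 2·63.2 + 60.8 = 104.4.

104.4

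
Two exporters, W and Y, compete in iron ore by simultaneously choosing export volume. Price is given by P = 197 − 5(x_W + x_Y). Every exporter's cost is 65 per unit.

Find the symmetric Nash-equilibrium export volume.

Exporter W's profit: π = x_W(197 − 5(x_W + x_Y)) − 65x_W.
∂π/∂x_W = 132 − 10x_W − 5x_Y = 0, so x_W = 13.2 − 0.5x_Y.
The game is symmetric, so in equilibrium x_Y = x_W: the reaction function gives 1.5x_W = 13.2, hence x_W = 8.8.

8.8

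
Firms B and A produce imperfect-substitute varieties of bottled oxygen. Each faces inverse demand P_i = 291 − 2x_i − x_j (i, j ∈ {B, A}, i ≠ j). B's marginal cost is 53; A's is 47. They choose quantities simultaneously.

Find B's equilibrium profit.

4455.68

Firm B's profit: π = x_B(291 − 2x_B − x_A) − 53x_B.
∂π/∂x_B = 238 − 4x_B − x_A = 0 ⇒ x_B = 59.5 − 0.25x_A.
Similarly x_A = 61 − 0.25x_B.
Solving the two reaction functions simultaneously: (1 − (−0.25)(−0.25))x_B = 59.5 − 0.25·61, so 0.9375x_B = 44.25 and x_B = 47.2.
Then x_A = 61 − 0.25·47.2 = 49.2.
P_B = 291 − 2·47.2 − 49.2 = 147.4.
Profit = (147.4 − 53)·47.2 = 4455.68.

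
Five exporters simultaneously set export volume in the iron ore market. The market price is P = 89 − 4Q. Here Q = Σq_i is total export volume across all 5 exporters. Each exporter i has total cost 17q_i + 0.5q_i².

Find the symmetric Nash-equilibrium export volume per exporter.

2.88

A representative exporter's profit is π_i = q_i(89 − 4Q) − 17q_i − 0.5q_i², with Q = q_i + Σ_{j≠i} q_j.
First-order condition: 72 − 9q_i − 4Σ_{j≠i} q_j = 0.
Imposing symmetry (q_j = q for all j) turns Σ_{j≠i} q_j into 4q, so 72 = 25q and q = 2.88.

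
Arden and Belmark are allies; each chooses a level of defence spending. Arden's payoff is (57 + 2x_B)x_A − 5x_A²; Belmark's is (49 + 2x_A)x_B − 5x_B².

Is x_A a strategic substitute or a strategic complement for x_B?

strategic complements

Expanding Arden's payoff: 57x_A + 2x_Bx_A − 5x_A².
∂π/∂x_A = 57 + 2x_B − 10x_A = 0, so x_A = 5.7 + 0.2x_B.
The best-response slope dx_A/dx_B = 0.2 > 0: the reaction function is upward-sloping, so the choices are strategic complements.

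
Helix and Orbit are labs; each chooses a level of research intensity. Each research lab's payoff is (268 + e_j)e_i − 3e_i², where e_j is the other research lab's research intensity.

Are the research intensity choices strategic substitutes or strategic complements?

Helix's payoff is (268 + e_O)e_H − 3e_H².
∂π/∂e_H = 268 + e_O − 6e_H = 0, so e_H = 134/3 + (1/6)e_O.
The best-response slope de_H/de_O = 1/6 > 0: the reaction function is upward-sloping, so the choices are strategic complements.

strategic complements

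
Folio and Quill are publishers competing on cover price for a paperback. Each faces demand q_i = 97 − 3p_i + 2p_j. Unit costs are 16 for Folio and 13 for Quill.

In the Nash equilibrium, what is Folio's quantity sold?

Folio's profit: π = (p_{Folio} − 16)(97 − 3p_{Folio} + 2p_{Quill}).
∂π/∂p_{Folio} = 145 − 6p_{Folio} + 2p_{Quill} = 0 ⇒ p_{Folio} = 145/6 + (1/3)p_{Quill}.
Similarly p_{Quill} = 68/3 + (1/3)p_{Folio}.
Plugging p_{Quill} into Folio's best response: p_{Folio} = 145/6 + (1/3)(68/3 + (1/3)p_{Folio}) ⇒ (8/9)p_{Folio} = 571/18, so p_{Folio} = 35.6875.
Then p_{Quill} = 68/3 + (1/3)·35.6875 = 34.5625.
q_{Folio} = 97 − 3·35.6875 + 2·34.5625 = 59.0625.

59.0625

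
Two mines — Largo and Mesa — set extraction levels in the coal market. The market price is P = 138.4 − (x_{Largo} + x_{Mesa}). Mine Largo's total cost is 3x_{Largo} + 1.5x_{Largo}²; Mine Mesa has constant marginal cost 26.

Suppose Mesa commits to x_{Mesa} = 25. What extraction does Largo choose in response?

22.08

Mine Largo's profit: π = x_{Largo}(138.4 − (x_{Largo} + x_{Mesa})) − 3x_{Largo} − 1.5x_{Largo}².
∂π/∂x_{Largo} = 135.4 − 5x_{Largo} − x_{Mesa} = 0, so x_{Largo} = 27.08 − 0.2x_{Mesa}.
At x_{Mesa} = 25: x_{Largo} = 27.08 − 0.2·25 = 22.08.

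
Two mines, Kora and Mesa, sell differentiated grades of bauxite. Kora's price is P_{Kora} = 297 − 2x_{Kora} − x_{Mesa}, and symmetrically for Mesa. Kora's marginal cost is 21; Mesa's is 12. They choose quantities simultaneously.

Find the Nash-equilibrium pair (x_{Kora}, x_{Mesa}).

Mine Kora's profit: π = x_{Kora}(297 − 2x_{Kora} − x_{Mesa}) − 21x_{Kora}.
∂π/∂x_{Kora} = 276 − 4x_{Kora} − x_{Mesa} = 0 ⇒ x_{Kora} = 69 − 0.25x_{Mesa}.
Similarly x_{Mesa} = 71.25 − 0.25x_{Kora}.
Solving the two reaction functions simultaneously: (1 − (−0.25)(−0.25))x_{Kora} = 69 − 0.25·71.25, so 0.9375x_{Kora} = 51.1875 and x_{Kora} = 54.6.
Then x_{Mesa} = 71.25 − 0.25·54.6 = 57.6.

54.6, 57.6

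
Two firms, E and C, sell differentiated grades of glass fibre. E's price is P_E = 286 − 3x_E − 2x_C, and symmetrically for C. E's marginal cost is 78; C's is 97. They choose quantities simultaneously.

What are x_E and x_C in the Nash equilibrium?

Firm E's profit: π = x_E(286 − 3x_E − 2x_C) − 78x_E.
∂π/∂x_E = 208 − 6x_E − 2x_C = 0 ⇒ x_E = 104/3 − (1/3)x_C.
Similarly x_C = 31.5 − (1/3)x_E.
Plugging x_C into E's best response: x_E = 104/3 − (1/3)(31.5 − (1/3)x_E) ⇒ (8/9)x_E = 145/6, so x_E = 27.1875.
Then x_C = 31.5 − (1/3)·27.1875 = 22.4375.

27.1875, 22.4375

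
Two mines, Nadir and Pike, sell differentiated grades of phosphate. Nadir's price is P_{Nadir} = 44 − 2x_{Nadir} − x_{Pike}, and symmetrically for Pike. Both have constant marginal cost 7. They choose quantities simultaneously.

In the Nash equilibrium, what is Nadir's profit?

Mine Nadir's profit: π = x_{Nadir}(44 − 2x_{Nadir} − x_{Pike}) − 7x_{Nadir}.
∂π/∂x_{Nadir} = 37 − 4x_{Nadir} − x_{Pike} = 0 ⇒ x_{Nadir} = 9.25 − 0.25x_{Pike}.
Setting x_{Nadir} = x_{Pike} in the reaction function: x_{Nadir} = 9.25 − 0.25x_{Nadir}, so x_{Nadir} = 9.25 / 1.25 = 7.4.
P_{Nadir} = 44 − 2·7.4 − 7.4 = 21.8.
Profit = (21.8 − 7)·7.4 = 109.52.

109.52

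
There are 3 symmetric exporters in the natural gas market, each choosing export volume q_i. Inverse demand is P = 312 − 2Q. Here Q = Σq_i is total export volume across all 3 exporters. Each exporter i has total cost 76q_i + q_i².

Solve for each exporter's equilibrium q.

A representative exporter's profit is π_i = q_i(312 − 2Q) − 76q_i − q_i², with Q = q_i + Σ_{j≠i} q_j.
First-order condition: 236 − 6q_i − 2Σ_{j≠i} q_j = 0.
With identical exporters, set every q_j = q: then 236 − 6q − 4q = 0, i.e. q = 236/10 = 23.6.

23.6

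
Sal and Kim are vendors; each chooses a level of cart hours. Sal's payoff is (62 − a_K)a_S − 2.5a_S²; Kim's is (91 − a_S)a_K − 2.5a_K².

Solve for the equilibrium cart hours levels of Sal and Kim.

9.125, 16.375

Expanding Sal's payoff: 62a_S − a_Ka_S − 2.5a_S².
∂π/∂a_S = 62 − a_K − 5a_S = 0, so a_S = 12.4 − 0.2a_K.
Likewise for Kim: a_K = 18.2 − 0.2a_S.
Plugging a_K into Sal's best response: a_S = 12.4 − 0.2(18.2 − 0.2a_S) ⇒ 0.96a_S = 8.76, so a_S = 9.125.
Then a_K = 18.2 − 0.2·9.125 = 16.375.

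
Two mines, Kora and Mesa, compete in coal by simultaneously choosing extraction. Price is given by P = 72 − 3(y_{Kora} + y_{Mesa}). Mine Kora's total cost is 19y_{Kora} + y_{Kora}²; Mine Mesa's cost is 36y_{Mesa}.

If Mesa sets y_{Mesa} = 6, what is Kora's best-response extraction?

Mine Kora's profit: π = y_{Kora}(72 − 3(y_{Kora} + y_{Mesa})) − 19y_{Kora} − y_{Kora}².
∂π/∂y_{Kora} = 53 − 8y_{Kora} − 3y_{Mesa} = 0, so y_{Kora} = 6.625 − 0.375y_{Mesa}.
At y_{Mesa} = 6: y_{Kora} = 6.625 − 0.375·6 = 4.375.

4.375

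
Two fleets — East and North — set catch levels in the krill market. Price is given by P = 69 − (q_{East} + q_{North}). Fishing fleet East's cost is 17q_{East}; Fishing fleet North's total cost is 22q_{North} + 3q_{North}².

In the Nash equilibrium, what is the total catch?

27.4

Fishing fleet East's profit: π = q_{East}(69 − (q_{East} + q_{North})) − 17q_{East}.
∂π/∂q_{East} = 52 − 2q_{East} − q_{North} = 0, so q_{East} = 26 − 0.5q_{North}.
For North: ∂π/∂q_{North} = 47 − 8q_{North} − q_{East} = 0 ⇒ q_{North} = 5.875 − 0.125q_{East}.
Solving the two reaction functions simultaneously: (1 − (−0.5)(−0.125))q_{East} = 26 − 0.5·5.875, so 0.9375q_{East} = 23.0625 and q_{East} = 24.6.
Then q_{North} = 5.875 − 0.125·24.6 = 2.8.
Total catch: 24.6 + 2.8 = 27.4.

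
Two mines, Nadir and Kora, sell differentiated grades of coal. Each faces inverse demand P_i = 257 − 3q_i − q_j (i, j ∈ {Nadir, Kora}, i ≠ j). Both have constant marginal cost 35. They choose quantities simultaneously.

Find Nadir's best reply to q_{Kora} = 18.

34

Mine Nadir's profit: π = q_{Nadir}(257 − 3q_{Nadir} − q_{Kora}) − 35q_{Nadir}.
∂π/∂q_{Nadir} = 222 − 6q_{Nadir} − q_{Kora} = 0 ⇒ q_{Nadir} = 37 − (1/6)q_{Kora}.
At q_{Kora} = 18: q_{Nadir} = 37 − (1/6)·18 = 34.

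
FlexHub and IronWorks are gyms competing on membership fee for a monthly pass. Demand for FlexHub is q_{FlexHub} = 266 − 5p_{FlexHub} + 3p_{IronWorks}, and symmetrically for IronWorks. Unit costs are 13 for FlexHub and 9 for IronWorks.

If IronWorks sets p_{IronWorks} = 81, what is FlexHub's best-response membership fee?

57.4

FlexHub's profit: π = (p_{FlexHub} − 13)(266 − 5p_{FlexHub} + 3p_{IronWorks}).
∂π/∂p_{FlexHub} = 331 − 10p_{FlexHub} + 3p_{IronWorks} = 0 ⇒ p_{FlexHub} = 33.1 + 0.3p_{IronWorks}.
At p_{IronWorks} = 81: p_{FlexHub} = 33.1 + 0.3·81 = 57.4.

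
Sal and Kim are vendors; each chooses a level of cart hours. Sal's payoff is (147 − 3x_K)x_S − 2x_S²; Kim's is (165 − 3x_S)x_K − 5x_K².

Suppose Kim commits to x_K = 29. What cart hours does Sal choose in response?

15

Expanding Sal's payoff: 147x_S − 3x_Kx_S − 2x_S².
∂π/∂x_S = 147 − 3x_K − 4x_S = 0, so x_S = 36.75 − 0.75x_K.
At x_K = 29: x_S = 36.75 − 0.75·29 = 15.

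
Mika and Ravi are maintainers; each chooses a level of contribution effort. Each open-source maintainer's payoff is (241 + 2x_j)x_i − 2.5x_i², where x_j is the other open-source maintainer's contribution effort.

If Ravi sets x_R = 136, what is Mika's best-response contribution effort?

102.6

Mika's payoff is (241 + 2x_R)x_M − 2.5x_M².
∂π/∂x_M = 241 + 2x_R − 5x_M = 0, so x_M = 48.2 + 0.4x_R.
At x_R = 136: x_M = 48.2 + 0.4·136 = 102.6.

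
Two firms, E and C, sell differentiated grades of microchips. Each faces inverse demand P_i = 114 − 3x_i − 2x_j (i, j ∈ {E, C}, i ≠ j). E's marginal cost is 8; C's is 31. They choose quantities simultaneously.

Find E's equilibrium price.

Firm E's profit: π = x_E(114 − 3x_E − 2x_C) − 8x_E.
∂π/∂x_E = 106 − 6x_E − 2x_C = 0 ⇒ x_E = 53/3 − (1/3)x_C.
Similarly x_C = 83/6 − (1/3)x_E.
Solving the two reaction functions simultaneously: (1 − (−1/3)(−1/3))x_E = 53/3 − (1/3)·(83/6), so (8/9)x_E = 235/18 and x_E = 14.6875.
Then x_C = 83/6 − (1/3)·14.6875 = 8.9375.
P_E = 114 − 3·14.6875 − 2·8.9375 = 52.0625.

52.0625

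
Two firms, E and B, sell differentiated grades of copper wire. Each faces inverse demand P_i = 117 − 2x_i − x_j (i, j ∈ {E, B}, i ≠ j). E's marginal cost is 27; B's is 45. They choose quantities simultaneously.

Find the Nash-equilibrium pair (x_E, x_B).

19.2, 13.2

Firm E's profit: π = x_E(117 − 2x_E − x_B) − 27x_E.
∂π/∂x_E = 90 − 4x_E − x_B = 0 ⇒ x_E = 22.5 − 0.25x_B.
Similarly x_B = 18 − 0.25x_E.
Substituting the second reaction function into the first: x_E = 22.5 − 0.25(18 − 0.25x_E), which gives 0.9375x_E = 18 ⇒ x_E = 19.2.
Then x_B = 18 − 0.25·19.2 = 13.2.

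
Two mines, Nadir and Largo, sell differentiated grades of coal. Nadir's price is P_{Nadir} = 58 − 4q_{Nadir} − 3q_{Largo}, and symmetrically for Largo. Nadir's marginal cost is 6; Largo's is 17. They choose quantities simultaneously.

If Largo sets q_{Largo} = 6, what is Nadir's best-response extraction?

4.25

Mine Nadir's profit: π = q_{Nadir}(58 − 4q_{Nadir} − 3q_{Largo}) − 6q_{Nadir}.
∂π/∂q_{Nadir} = 52 − 8q_{Nadir} − 3q_{Largo} = 0 ⇒ q_{Nadir} = 6.5 − 0.375q_{Largo}.
At q_{Largo} = 6: q_{Nadir} = 6.5 − 0.375·6 = 4.25.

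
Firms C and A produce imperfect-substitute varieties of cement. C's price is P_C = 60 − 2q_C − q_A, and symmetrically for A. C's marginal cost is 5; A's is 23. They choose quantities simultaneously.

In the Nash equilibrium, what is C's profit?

297.68

Firm C's profit: π = q_C(60 − 2q_C − q_A) − 5q_C.
∂π/∂q_C = 55 − 4q_C − q_A = 0 ⇒ q_C = 13.75 − 0.25q_A.
Similarly q_A = 9.25 − 0.25q_C.
Solving the two reaction functions simultaneously: (1 − (−0.25)(−0.25))q_C = 13.75 − 0.25·9.25, so 0.9375q_C = 11.4375 and q_C = 12.2.
Then q_A = 9.25 − 0.25·12.2 = 6.2.
P_C = 60 − 2·12.2 − 6.2 = 29.4.
Profit = (29.4 − 5)·12.2 = 297.68.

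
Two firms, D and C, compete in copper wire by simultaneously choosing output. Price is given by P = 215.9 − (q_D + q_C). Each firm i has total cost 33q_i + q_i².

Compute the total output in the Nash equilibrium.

Firm D's profit: π = q_D(215.9 − (q_D + q_C)) − 33q_D − q_D².
∂π/∂q_D = 182.9 − 4q_D − q_C = 0, so q_D = 45.725 − 0.25q_C.
By symmetry q_C = q_D; substituting into the reaction function, 1.25q_D = 45.725 and q_D = 36.58.
Total output: 36.58 + 36.58 = 73.16.

73.16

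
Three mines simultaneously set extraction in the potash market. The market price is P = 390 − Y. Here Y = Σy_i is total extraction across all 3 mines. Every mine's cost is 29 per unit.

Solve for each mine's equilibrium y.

90.25

A representative mine's profit is π_i = y_i(390 − Y) − 29y_i, with Y = y_i + Σ_{j≠i} y_j.
First-order condition: 361 − 2y_i − Σ_{j≠i} y_j = 0.
In a symmetric equilibrium every mine chooses the same y, so Σ_{j≠i} y_j = 2y. The condition becomes 361 − 4y = 0, giving y = 361/4 = 90.25.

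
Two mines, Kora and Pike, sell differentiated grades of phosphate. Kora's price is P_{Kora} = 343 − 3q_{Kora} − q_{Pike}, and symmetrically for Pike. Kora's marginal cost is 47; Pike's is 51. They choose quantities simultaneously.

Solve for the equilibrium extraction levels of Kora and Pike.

42.4, 41.6

Mine Kora's profit: π = q_{Kora}(343 − 3q_{Kora} − q_{Pike}) − 47q_{Kora}.
∂π/∂q_{Kora} = 296 − 6q_{Kora} − q_{Pike} = 0 ⇒ q_{Kora} = 148/3 − (1/6)q_{Pike}.
Similarly q_{Pike} = 146/3 − (1/6)q_{Kora}.
Substituting the second reaction function into the first: q_{Kora} = 148/3 − (1/6)(146/3 − (1/6)q_{Kora}), which gives (35/36)q_{Kora} = 371/9 ⇒ q_{Kora} = 42.4.
Then q_{Pike} = 146/3 − (1/6)·42.4 = 41.6.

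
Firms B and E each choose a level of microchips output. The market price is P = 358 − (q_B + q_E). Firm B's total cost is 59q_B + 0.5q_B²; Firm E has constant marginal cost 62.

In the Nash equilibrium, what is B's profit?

Firm B's profit: π = q_B(358 − (q_B + q_E)) − 59q_B − 0.5q_B².
∂π/∂q_B = 299 − 3q_B − q_E = 0, so q_B = 299/3 − (1/3)q_E.
For E: ∂π/∂q_E = 296 − 2q_E − q_B = 0 ⇒ q_E = 148 − 0.5q_B.
Plugging q_E into B's best response: q_B = 299/3 − (1/3)(148 − 0.5q_B) ⇒ (5/6)q_B = 151/3, so q_B = 60.4.
Then q_E = 148 − 0.5·60.4 = 117.8.
Price P = 358 − 178.2 = 179.8.
B's profit: (179.8 − 59)·60.4 − 0.5(60.4)² = 5472.24.

5472.24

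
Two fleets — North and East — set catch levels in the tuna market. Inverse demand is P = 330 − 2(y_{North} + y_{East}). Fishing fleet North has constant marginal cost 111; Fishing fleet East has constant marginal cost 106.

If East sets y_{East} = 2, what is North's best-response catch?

Fishing fleet North's profit: π = y_{North}(330 − 2(y_{North} + y_{East})) − 111y_{North}.
∂π/∂y_{North} = 219 − 4y_{North} − 2y_{East} = 0, so y_{North} = 54.75 − 0.5y_{East}.
At y_{East} = 2: y_{North} = 54.75 − 0.5·2 = 53.75.

53.75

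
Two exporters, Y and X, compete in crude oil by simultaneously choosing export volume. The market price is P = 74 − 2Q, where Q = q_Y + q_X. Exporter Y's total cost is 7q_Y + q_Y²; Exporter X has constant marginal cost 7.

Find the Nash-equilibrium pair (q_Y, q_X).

Exporter Y's profit: π = q_Y(74 − 2(q_Y + q_X)) − 7q_Y − q_Y².
∂π/∂q_Y = 67 − 6q_Y − 2q_X = 0, so q_Y = 67/6 − (1/3)q_X.
For X: ∂π/∂q_X = 67 − 4q_X − 2q_Y = 0 ⇒ q_X = 16.75 − 0.5q_Y.
Solving the two reaction functions simultaneously: (1 − (−1/3)(−0.5))q_Y = 67/6 − (1/3)·16.75, so (5/6)q_Y = 67/12 and q_Y = 6.7.
Then q_X = 16.75 − 0.5·6.7 = 13.4.

6.7, 13.4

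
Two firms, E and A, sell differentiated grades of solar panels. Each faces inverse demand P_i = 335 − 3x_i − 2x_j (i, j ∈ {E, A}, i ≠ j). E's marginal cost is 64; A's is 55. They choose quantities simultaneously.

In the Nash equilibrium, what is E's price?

Firm E's profit: π = x_E(335 − 3x_E − 2x_A) − 64x_E.
∂π/∂x_E = 271 − 6x_E − 2x_A = 0 ⇒ x_E = 271/6 − (1/3)x_A.
Similarly x_A = 140/3 − (1/3)x_E.
Solving the two reaction functions simultaneously: (1 − (−1/3)(−1/3))x_E = 271/6 − (1/3)·(140/3), so (8/9)x_E = 533/18 and x_E = 33.3125.
Then x_A = 140/3 − (1/3)·33.3125 = 35.5625.
P_E = 335 − 3·33.3125 − 2·35.5625 = 163.9375.

163.9375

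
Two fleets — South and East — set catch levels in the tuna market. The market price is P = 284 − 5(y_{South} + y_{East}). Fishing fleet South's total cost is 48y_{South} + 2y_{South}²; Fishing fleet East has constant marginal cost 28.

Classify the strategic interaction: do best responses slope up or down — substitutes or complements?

Fishing fleet South's profit: π = y_{South}(284 − 5(y_{South} + y_{East})) − 48y_{South} − 2y_{South}².
∂π/∂y_{South} = 236 − 14y_{South} − 5y_{East} = 0, so y_{South} = 118/7 − (5/14)y_{East}.
The best-response slope dy_{South}/dy_{East} = −5/14 < 0: the reaction function is downward-sloping, so the choices are strategic substitutes.

strategic substitutes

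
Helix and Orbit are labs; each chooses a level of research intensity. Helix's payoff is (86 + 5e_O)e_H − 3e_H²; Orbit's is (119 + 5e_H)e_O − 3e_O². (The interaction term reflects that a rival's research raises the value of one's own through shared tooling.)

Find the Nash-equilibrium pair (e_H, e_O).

Expanding Helix's payoff: 86e_H + 5e_Oe_H − 3e_H².
∂π/∂e_H = 86 + 5e_O − 6e_H = 0, so e_H = 43/3 + (5/6)e_O.
Likewise for Orbit: e_O = 119/6 + (5/6)e_H.
Plugging e_O into Helix's best response: e_H = 43/3 + (5/6)(119/6 + (5/6)e_H) ⇒ (11/36)e_H = 1111/36, so e_H = 101.
Then e_O = 119/6 + (5/6)·101 = 104.

101, 104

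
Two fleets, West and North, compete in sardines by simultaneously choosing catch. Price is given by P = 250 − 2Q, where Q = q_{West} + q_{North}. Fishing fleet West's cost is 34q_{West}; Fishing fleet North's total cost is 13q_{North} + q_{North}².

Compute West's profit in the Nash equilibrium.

Fishing fleet West's profit: π = q_{West}(250 − 2(q_{West} + q_{North})) − 34q_{West}.
∂π/∂q_{West} = 216 − 4q_{West} − 2q_{North} = 0, so q_{West} = 54 − 0.5q_{North}.
For North: ∂π/∂q_{North} = 237 − 6q_{North} − 2q_{West} = 0 ⇒ q_{North} = 39.5 − (1/3)q_{West}.
Substituting the second reaction function into the first: q_{West} = 54 − 0.5(39.5 − (1/3)q_{West}), which gives (5/6)q_{West} = 34.25 ⇒ q_{West} = 41.1.
Then q_{North} = 39.5 − (1/3)·41.1 = 25.8.
Price P = 250 − 2·66.9 = 116.2.
West's profit: (116.2 − 34)·41.1 = 3378.42.

3378.42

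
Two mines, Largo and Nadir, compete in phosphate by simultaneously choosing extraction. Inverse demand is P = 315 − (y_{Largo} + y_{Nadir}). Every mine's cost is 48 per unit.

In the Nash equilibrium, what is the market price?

137

Mine Largo's profit: π = y_{Largo}(315 − (y_{Largo} + y_{Nadir})) − 48y_{Largo}.
∂π/∂y_{Largo} = 267 − 2y_{Largo} − y_{Nadir} = 0, so y_{Largo} = 133.5 − 0.5y_{Nadir}.
Setting y_{Largo} = y_{Nadir} in the reaction function: y_{Largo} = 133.5 − 0.5y_{Largo}, so y_{Largo} = 133.5 / 1.5 = 89.
Equilibrium price: P = 315 − 178 = 137.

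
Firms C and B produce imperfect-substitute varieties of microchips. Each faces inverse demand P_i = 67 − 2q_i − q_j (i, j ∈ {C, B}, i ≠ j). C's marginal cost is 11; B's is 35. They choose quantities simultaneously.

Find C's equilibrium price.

Firm C's profit: π = q_C(67 − 2q_C − q_B) − 11q_C.
∂π/∂q_C = 56 − 4q_C − q_B = 0 ⇒ q_C = 14 − 0.25q_B.
Similarly q_B = 8 − 0.25q_C.
Solving the two reaction functions simultaneously: (1 − (−0.25)(−0.25))q_C = 14 − 0.25·8, so 0.9375q_C = 12 and q_C = 12.8.
Then q_B = 8 − 0.25·12.8 = 4.8.
P_C = 67 − 2·12.8 − 4.8 = 36.6.

36.6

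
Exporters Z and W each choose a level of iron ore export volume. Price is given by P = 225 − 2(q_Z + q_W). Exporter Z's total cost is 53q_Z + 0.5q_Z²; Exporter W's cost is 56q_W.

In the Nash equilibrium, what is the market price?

Exporter Z's profit: π = q_Z(225 − 2(q_Z + q_W)) − 53q_Z − 0.5q_Z².
∂π/∂q_Z = 172 − 5q_Z − 2q_W = 0, so q_Z = 34.4 − 0.4q_W.
For W: ∂π/∂q_W = 169 − 4q_W − 2q_Z = 0 ⇒ q_W = 42.25 − 0.5q_Z.
Plugging q_W into Z's best response: q_Z = 34.4 − 0.4(42.25 − 0.5q_Z) ⇒ 0.8q_Z = 17.5, so q_Z = 21.875.
Then q_W = 42.25 − 0.5·21.875 = 31.3125.
Equilibrium price: P = 225 − 2·53.1875 = 118.625.

118.625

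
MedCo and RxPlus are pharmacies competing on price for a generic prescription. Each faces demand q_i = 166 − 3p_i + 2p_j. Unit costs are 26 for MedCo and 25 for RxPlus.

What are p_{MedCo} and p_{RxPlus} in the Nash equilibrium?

MedCo's profit: π = (p_{MedCo} − 26)(166 − 3p_{MedCo} + 2p_{RxPlus}).
∂π/∂p_{MedCo} = 244 − 6p_{MedCo} + 2p_{RxPlus} = 0 ⇒ p_{MedCo} = 122/3 + (1/3)p_{RxPlus}.
Similarly p_{RxPlus} = 241/6 + (1/3)p_{MedCo}.
Solving the two reaction functions simultaneously: (1 − (1/3)(1/3))p_{MedCo} = 122/3 + (1/3)·(241/6), so (8/9)p_{MedCo} = 973/18 and p_{MedCo} = 60.8125.
Then p_{RxPlus} = 241/6 + (1/3)·60.8125 = 60.4375.

60.8125, 60.4375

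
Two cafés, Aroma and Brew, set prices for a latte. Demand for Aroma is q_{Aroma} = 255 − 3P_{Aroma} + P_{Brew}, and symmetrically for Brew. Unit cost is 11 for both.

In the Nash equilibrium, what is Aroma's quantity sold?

Aroma's profit: π = (P_{Aroma} − 11)(255 − 3P_{Aroma} + P_{Brew}).
∂π/∂P_{Aroma} = 288 − 6P_{Aroma} + P_{Brew} = 0 ⇒ P_{Aroma} = 48 + (1/6)P_{Brew}.
Setting P_{Aroma} = P_{Brew} in the reaction function: P_{Aroma} = 48 + (1/6)P_{Aroma}, so P_{Aroma} = 48 / (5/6) = 57.6.
q_{Aroma} = 255 − 3·57.6 + 57.6 = 139.8.

139.8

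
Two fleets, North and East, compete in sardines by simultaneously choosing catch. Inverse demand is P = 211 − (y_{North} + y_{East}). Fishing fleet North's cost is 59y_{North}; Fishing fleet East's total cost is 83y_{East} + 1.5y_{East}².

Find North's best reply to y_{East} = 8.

72

Fishing fleet North's profit: π = y_{North}(211 − (y_{North} + y_{East})) − 59y_{North}.
∂π/∂y_{North} = 152 − 2y_{North} − y_{East} = 0, so y_{North} = 76 − 0.5y_{East}.
At y_{East} = 8: y_{North} = 76 − 0.5·8 = 72.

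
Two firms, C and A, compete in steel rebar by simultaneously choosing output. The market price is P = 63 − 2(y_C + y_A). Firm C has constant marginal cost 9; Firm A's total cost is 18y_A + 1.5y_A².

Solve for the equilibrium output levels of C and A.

12, 3

Firm C's profit: π = y_C(63 − 2(y_C + y_A)) − 9y_C.
∂π/∂y_C = 54 − 4y_C − 2y_A = 0, so y_C = 13.5 − 0.5y_A.
For A: ∂π/∂y_A = 45 − 7y_A − 2y_C = 0 ⇒ y_A = 45/7 − (2/7)y_C.
Substituting the second reaction function into the first: y_C = 13.5 − 0.5(45/7 − (2/7)y_C), which gives (6/7)y_C = 72/7 ⇒ y_C = 12.
Then y_A = 45/7 − (2/7)·12 = 3.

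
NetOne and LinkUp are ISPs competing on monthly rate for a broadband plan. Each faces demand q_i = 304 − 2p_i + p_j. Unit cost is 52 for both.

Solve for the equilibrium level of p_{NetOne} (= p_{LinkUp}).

136

NetOne's profit: π = (p_{NetOne} − 52)(304 − 2p_{NetOne} + p_{LinkUp}).
∂π/∂p_{NetOne} = 408 − 4p_{NetOne} + p_{LinkUp} = 0 ⇒ p_{NetOne} = 102 + 0.25p_{LinkUp}.
Setting p_{NetOne} = p_{LinkUp} in the reaction function: p_{NetOne} = 102 + 0.25p_{NetOne}, so p_{NetOne} = 102 / 0.75 = 136.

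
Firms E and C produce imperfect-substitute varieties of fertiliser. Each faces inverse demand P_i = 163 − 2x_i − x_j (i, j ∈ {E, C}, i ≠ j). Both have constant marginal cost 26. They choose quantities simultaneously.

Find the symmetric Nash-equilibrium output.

Firm E's profit: π = x_E(163 − 2x_E − x_C) − 26x_E.
∂π/∂x_E = 137 − 4x_E − x_C = 0 ⇒ x_E = 34.25 − 0.25x_C.
The game is symmetric, so in equilibrium x_C = x_E: the reaction function gives 1.25x_E = 34.25, hence x_E = 27.4.

27.4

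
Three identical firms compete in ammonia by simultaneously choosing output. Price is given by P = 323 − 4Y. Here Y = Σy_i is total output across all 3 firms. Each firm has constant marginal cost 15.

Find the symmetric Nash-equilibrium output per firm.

19.25

A representative firm's profit is π_i = y_i(323 − 4Y) − 15y_i, with Y = y_i + Σ_{j≠i} y_j.
First-order condition: 308 − 8y_i − 4Σ_{j≠i} y_j = 0.
Imposing symmetry (y_j = y for all j) turns Σ_{j≠i} y_j into 2y, so 308 = 16y and y = 19.25.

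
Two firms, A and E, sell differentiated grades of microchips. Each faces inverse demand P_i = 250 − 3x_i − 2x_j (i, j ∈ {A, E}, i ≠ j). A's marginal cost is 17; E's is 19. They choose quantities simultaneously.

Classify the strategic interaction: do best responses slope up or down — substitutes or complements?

strategic substitutes

Firm A's profit: π = x_A(250 − 3x_A − 2x_E) − 17x_A.
∂π/∂x_A = 233 − 6x_A − 2x_E = 0 ⇒ x_A = 233/6 − (1/3)x_E.
The best-response slope dx_A/dx_E = −1/3 < 0: the reaction function is downward-sloping, so the choices are strategic substitutes.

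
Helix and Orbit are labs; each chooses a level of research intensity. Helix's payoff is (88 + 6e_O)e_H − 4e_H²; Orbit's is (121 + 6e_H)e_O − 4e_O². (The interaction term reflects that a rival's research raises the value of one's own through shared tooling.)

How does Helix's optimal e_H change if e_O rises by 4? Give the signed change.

Expanding Helix's payoff: 88e_H + 6e_Oe_H − 4e_H².
∂π/∂e_H = 88 + 6e_O − 8e_H = 0, so e_H = 11 + 0.75e_O.
The reaction-function slope is 0.75, so a 4-unit rise in e_O moves e_H by 0.75 × 4 = 3. Helix's best response rises — the actions are strategic complements.

3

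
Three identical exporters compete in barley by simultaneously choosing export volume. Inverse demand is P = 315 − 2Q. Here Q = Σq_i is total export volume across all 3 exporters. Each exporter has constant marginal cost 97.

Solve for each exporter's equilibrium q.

A representative exporter's profit is π_i = q_i(315 − 2Q) − 97q_i, with Q = q_i + Σ_{j≠i} q_j.
First-order condition: 218 − 4q_i − 2Σ_{j≠i} q_j = 0.
With identical exporters, set every q_j = q: then 218 − 4q − 4q = 0, i.e. q = 218/8 = 27.25.

27.25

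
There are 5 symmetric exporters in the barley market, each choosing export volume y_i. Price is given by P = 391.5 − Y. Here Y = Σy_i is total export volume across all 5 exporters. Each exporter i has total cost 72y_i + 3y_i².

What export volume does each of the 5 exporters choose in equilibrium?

A representative exporter's profit is π_i = y_i(391.5 − Y) − 72y_i − 3y_i², with Y = y_i + Σ_{j≠i} y_j.
First-order condition: 319.5 − 8y_i − Σ_{j≠i} y_j = 0.
With identical exporters, set every y_j = y: then 319.5 − 8y − 4y = 0, i.e. y = 319.5/12 = 26.625.

26.625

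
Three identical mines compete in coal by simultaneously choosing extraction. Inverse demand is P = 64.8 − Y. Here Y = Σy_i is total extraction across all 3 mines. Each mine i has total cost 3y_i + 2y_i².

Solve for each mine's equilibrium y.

A representative mine's profit is π_i = y_i(64.8 − Y) − 3y_i − 2y_i², with Y = y_i + Σ_{j≠i} y_j.
First-order condition: 61.8 − 6y_i − Σ_{j≠i} y_j = 0.
Imposing symmetry (y_j = y for all j) turns Σ_{j≠i} y_j into 2y, so 61.8 = 8y and y = 7.725.

7.725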